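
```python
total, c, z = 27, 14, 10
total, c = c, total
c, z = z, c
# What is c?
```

Trace (tracking c):
total, c, z = (27, 14, 10)  # -> total = 27, c = 14, z = 10
total, c = (c, total)  # -> total = 14, c = 27
c, z = (z, c)  # -> c = 10, z = 27

Answer: 10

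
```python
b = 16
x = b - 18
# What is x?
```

Answer: -2

Derivation:
Trace (tracking x):
b = 16  # -> b = 16
x = b - 18  # -> x = -2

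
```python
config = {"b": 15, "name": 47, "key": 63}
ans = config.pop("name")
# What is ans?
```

Answer: 47

Derivation:
Trace (tracking ans):
config = {'b': 15, 'name': 47, 'key': 63}  # -> config = {'b': 15, 'name': 47, 'key': 63}
ans = config.pop('name')  # -> ans = 47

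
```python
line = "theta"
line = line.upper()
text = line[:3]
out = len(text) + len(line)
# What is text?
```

Answer: 'THE'

Derivation:
Trace (tracking text):
line = 'theta'  # -> line = 'theta'
line = line.upper()  # -> line = 'THETA'
text = line[:3]  # -> text = 'THE'
out = len(text) + len(line)  # -> out = 8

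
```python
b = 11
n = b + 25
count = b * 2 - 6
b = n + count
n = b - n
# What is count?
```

Answer: 16

Derivation:
Trace (tracking count):
b = 11  # -> b = 11
n = b + 25  # -> n = 36
count = b * 2 - 6  # -> count = 16
b = n + count  # -> b = 52
n = b - n  # -> n = 16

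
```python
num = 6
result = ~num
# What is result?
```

Answer: -7

Derivation:
Trace (tracking result):
num = 6  # -> num = 6
result = ~num  # -> result = -7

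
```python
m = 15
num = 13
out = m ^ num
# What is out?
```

Answer: 2

Derivation:
Trace (tracking out):
m = 15  # -> m = 15
num = 13  # -> num = 13
out = m ^ num  # -> out = 2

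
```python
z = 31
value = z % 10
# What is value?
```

Trace (tracking value):
z = 31  # -> z = 31
value = z % 10  # -> value = 1

Answer: 1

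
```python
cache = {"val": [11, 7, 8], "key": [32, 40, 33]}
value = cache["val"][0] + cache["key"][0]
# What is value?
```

Answer: 43

Derivation:
Trace (tracking value):
cache = {'val': [11, 7, 8], 'key': [32, 40, 33]}  # -> cache = {'val': [11, 7, 8], 'key': [32, 40, 33]}
value = cache['val'][0] + cache['key'][0]  # -> value = 43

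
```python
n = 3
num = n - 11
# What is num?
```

Trace (tracking num):
n = 3  # -> n = 3
num = n - 11  # -> num = -8

Answer: -8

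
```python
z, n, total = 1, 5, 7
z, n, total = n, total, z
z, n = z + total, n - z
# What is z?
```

Trace (tracking z):
z, n, total = (1, 5, 7)  # -> z = 1, n = 5, total = 7
z, n, total = (n, total, z)  # -> z = 5, n = 7, total = 1
z, n = (z + total, n - z)  # -> z = 6, n = 2

Answer: 6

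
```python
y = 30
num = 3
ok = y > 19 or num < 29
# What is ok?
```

Answer: True

Derivation:
Trace (tracking ok):
y = 30  # -> y = 30
num = 3  # -> num = 3
ok = y > 19 or num < 29  # -> ok = True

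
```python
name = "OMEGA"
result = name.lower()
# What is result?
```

Answer: 'omega'

Derivation:
Trace (tracking result):
name = 'OMEGA'  # -> name = 'OMEGA'
result = name.lower()  # -> result = 'omega'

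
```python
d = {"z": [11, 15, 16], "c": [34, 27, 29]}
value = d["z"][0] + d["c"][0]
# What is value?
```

Answer: 45

Derivation:
Trace (tracking value):
d = {'z': [11, 15, 16], 'c': [34, 27, 29]}  # -> d = {'z': [11, 15, 16], 'c': [34, 27, 29]}
value = d['z'][0] + d['c'][0]  # -> value = 45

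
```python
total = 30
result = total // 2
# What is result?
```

Trace (tracking result):
total = 30  # -> total = 30
result = total // 2  # -> result = 15

Answer: 15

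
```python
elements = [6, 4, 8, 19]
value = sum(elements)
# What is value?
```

Trace (tracking value):
elements = [6, 4, 8, 19]  # -> elements = [6, 4, 8, 19]
value = sum(elements)  # -> value = 37

Answer: 37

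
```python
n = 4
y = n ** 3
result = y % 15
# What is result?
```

Trace (tracking result):
n = 4  # -> n = 4
y = n ** 3  # -> y = 64
result = y % 15  # -> result = 4

Answer: 4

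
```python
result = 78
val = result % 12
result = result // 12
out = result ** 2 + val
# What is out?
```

Answer: 42

Derivation:
Trace (tracking out):
result = 78  # -> result = 78
val = result % 12  # -> val = 6
result = result // 12  # -> result = 6
out = result ** 2 + val  # -> out = 42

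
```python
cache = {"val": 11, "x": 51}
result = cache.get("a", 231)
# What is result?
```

Trace (tracking result):
cache = {'val': 11, 'x': 51}  # -> cache = {'val': 11, 'x': 51}
result = cache.get('a', 231)  # -> result = 231

Answer: 231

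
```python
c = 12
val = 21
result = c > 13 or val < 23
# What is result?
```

Answer: True

Derivation:
Trace (tracking result):
c = 12  # -> c = 12
val = 21  # -> val = 21
result = c > 13 or val < 23  # -> result = True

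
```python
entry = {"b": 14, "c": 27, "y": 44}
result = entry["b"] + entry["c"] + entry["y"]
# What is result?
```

Trace (tracking result):
entry = {'b': 14, 'c': 27, 'y': 44}  # -> entry = {'b': 14, 'c': 27, 'y': 44}
result = entry['b'] + entry['c'] + entry['y']  # -> result = 85

Answer: 85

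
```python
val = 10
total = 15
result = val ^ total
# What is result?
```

Answer: 5

Derivation:
Trace (tracking result):
val = 10  # -> val = 10
total = 15  # -> total = 15
result = val ^ total  # -> result = 5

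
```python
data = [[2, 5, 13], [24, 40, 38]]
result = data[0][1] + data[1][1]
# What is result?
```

Trace (tracking result):
data = [[2, 5, 13], [24, 40, 38]]  # -> data = [[2, 5, 13], [24, 40, 38]]
result = data[0][1] + data[1][1]  # -> result = 45

Answer: 45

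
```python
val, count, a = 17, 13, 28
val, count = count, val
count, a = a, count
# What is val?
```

Answer: 13

Derivation:
Trace (tracking val):
val, count, a = (17, 13, 28)  # -> val = 17, count = 13, a = 28
val, count = (count, val)  # -> val = 13, count = 17
count, a = (a, count)  # -> count = 28, a = 17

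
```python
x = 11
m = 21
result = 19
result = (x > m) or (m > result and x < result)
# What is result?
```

Answer: True

Derivation:
Trace (tracking result):
x = 11  # -> x = 11
m = 21  # -> m = 21
result = 19  # -> result = 19
result = x > m or (m > result and x < result)  # -> result = True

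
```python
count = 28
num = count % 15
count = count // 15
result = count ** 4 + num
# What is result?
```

Trace (tracking result):
count = 28  # -> count = 28
num = count % 15  # -> num = 13
count = count // 15  # -> count = 1
result = count ** 4 + num  # -> result = 14

Answer: 14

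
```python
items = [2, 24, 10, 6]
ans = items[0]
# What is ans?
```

Answer: 2

Derivation:
Trace (tracking ans):
items = [2, 24, 10, 6]  # -> items = [2, 24, 10, 6]
ans = items[0]  # -> ans = 2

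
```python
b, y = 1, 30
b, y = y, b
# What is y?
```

Answer: 1

Derivation:
Trace (tracking y):
b, y = (1, 30)  # -> b = 1, y = 30
b, y = (y, b)  # -> b = 30, y = 1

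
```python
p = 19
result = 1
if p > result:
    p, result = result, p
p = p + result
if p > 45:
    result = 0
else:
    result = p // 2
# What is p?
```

Answer: 20

Derivation:
Trace (tracking p):
p = 19  # -> p = 19
result = 1  # -> result = 1
if p > result:  # condition is True
    p, result = (result, p)  # -> p = 1, result = 19
p = p + result  # -> p = 20
if p > 45:  # condition is False
else:
    result = p // 2  # -> result = 10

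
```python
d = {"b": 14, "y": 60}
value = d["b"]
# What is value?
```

Answer: 14

Derivation:
Trace (tracking value):
d = {'b': 14, 'y': 60}  # -> d = {'b': 14, 'y': 60}
value = d['b']  # -> value = 14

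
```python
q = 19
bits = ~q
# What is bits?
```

Answer: -20

Derivation:
Trace (tracking bits):
q = 19  # -> q = 19
bits = ~q  # -> bits = -20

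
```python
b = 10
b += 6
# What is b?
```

Trace (tracking b):
b = 10  # -> b = 10
b += 6  # -> b = 16

Answer: 16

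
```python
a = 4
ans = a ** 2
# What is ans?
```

Trace (tracking ans):
a = 4  # -> a = 4
ans = a ** 2  # -> ans = 16

Answer: 16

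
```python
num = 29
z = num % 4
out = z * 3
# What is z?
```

Trace (tracking z):
num = 29  # -> num = 29
z = num % 4  # -> z = 1
out = z * 3  # -> out = 3

Answer: 1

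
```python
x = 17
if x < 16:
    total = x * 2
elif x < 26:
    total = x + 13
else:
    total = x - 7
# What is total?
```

Answer: 30

Derivation:
Trace (tracking total):
x = 17  # -> x = 17
if x < 16:  # condition is False
elif x < 26:  # condition is True
    total = x + 13  # -> total = 30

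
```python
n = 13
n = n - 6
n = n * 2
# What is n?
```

Trace (tracking n):
n = 13  # -> n = 13
n = n - 6  # -> n = 7
n = n * 2  # -> n = 14

Answer: 14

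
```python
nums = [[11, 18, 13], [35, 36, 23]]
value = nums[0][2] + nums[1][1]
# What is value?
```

Trace (tracking value):
nums = [[11, 18, 13], [35, 36, 23]]  # -> nums = [[11, 18, 13], [35, 36, 23]]
value = nums[0][2] + nums[1][1]  # -> value = 49

Answer: 49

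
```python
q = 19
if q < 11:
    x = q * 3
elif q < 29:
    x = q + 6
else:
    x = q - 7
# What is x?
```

Answer: 25

Derivation:
Trace (tracking x):
q = 19  # -> q = 19
if q < 11:  # condition is False
elif q < 29:  # condition is True
    x = q + 6  # -> x = 25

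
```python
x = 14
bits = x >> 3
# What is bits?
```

Trace (tracking bits):
x = 14  # -> x = 14
bits = x >> 3  # -> bits = 1

Answer: 1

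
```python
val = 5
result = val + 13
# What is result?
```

Answer: 18

Derivation:
Trace (tracking result):
val = 5  # -> val = 5
result = val + 13  # -> result = 18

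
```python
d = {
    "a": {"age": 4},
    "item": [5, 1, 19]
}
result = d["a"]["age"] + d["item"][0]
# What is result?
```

Trace (tracking result):
d = {'a': {'age': 4}, 'item': [5, 1, 19]}  # -> d = {'a': {'age': 4}, 'item': [5, 1, 19]}
result = d['a']['age'] + d['item'][0]  # -> result = 9

Answer: 9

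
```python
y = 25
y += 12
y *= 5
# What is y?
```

Trace (tracking y):
y = 25  # -> y = 25
y += 12  # -> y = 37
y *= 5  # -> y = 185

Answer: 185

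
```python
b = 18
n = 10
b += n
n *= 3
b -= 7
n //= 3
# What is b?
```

Answer: 21

Derivation:
Trace (tracking b):
b = 18  # -> b = 18
n = 10  # -> n = 10
b += n  # -> b = 28
n *= 3  # -> n = 30
b -= 7  # -> b = 21
n //= 3  # -> n = 10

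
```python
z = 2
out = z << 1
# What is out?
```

Trace (tracking out):
z = 2  # -> z = 2
out = z << 1  # -> out = 4

Answer: 4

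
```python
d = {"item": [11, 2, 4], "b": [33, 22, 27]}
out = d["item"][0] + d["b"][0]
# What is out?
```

Trace (tracking out):
d = {'item': [11, 2, 4], 'b': [33, 22, 27]}  # -> d = {'item': [11, 2, 4], 'b': [33, 22, 27]}
out = d['item'][0] + d['b'][0]  # -> out = 44

Answer: 44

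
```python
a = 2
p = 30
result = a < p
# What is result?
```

Answer: True

Derivation:
Trace (tracking result):
a = 2  # -> a = 2
p = 30  # -> p = 30
result = a < p  # -> result = True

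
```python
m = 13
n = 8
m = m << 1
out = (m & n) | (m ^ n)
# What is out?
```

Answer: 26

Derivation:
Trace (tracking out):
m = 13  # -> m = 13
n = 8  # -> n = 8
m = m << 1  # -> m = 26
out = m & n | m ^ n  # -> out = 26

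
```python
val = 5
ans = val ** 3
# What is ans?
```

Answer: 125

Derivation:
Trace (tracking ans):
val = 5  # -> val = 5
ans = val ** 3  # -> ans = 125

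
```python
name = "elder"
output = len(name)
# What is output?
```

Answer: 5

Derivation:
Trace (tracking output):
name = 'elder'  # -> name = 'elder'
output = len(name)  # -> output = 5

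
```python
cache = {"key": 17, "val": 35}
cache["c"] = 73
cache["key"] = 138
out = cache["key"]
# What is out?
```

Trace (tracking out):
cache = {'key': 17, 'val': 35}  # -> cache = {'key': 17, 'val': 35}
cache['c'] = 73  # -> cache = {'key': 17, 'val': 35, 'c': 73}
cache['key'] = 138  # -> cache = {'key': 138, 'val': 35, 'c': 73}
out = cache['key']  # -> out = 138

Answer: 138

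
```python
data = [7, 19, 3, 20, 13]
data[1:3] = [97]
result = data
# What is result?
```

Trace (tracking result):
data = [7, 19, 3, 20, 13]  # -> data = [7, 19, 3, 20, 13]
data[1:3] = [97]  # -> data = [7, 97, 20, 13]
result = data  # -> result = [7, 97, 20, 13]

Answer: [7, 97, 20, 13]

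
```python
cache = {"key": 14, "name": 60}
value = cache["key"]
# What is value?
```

Answer: 14

Derivation:
Trace (tracking value):
cache = {'key': 14, 'name': 60}  # -> cache = {'key': 14, 'name': 60}
value = cache['key']  # -> value = 14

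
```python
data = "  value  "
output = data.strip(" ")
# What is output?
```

Trace (tracking output):
data = '  value  '  # -> data = '  value  '
output = data.strip(' ')  # -> output = 'value'

Answer: 'value'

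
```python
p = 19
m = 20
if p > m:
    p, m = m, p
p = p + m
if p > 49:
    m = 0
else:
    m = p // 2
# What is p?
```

Answer: 39

Derivation:
Trace (tracking p):
p = 19  # -> p = 19
m = 20  # -> m = 20
if p > m:  # condition is False
p = p + m  # -> p = 39
if p > 49:  # condition is False
else:
    m = p // 2  # -> m = 19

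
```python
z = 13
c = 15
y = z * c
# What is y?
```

Trace (tracking y):
z = 13  # -> z = 13
c = 15  # -> c = 15
y = z * c  # -> y = 195

Answer: 195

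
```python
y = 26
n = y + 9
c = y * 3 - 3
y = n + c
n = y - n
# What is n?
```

Trace (tracking n):
y = 26  # -> y = 26
n = y + 9  # -> n = 35
c = y * 3 - 3  # -> c = 75
y = n + c  # -> y = 110
n = y - n  # -> n = 75

Answer: 75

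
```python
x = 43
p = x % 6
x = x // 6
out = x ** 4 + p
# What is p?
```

Answer: 1

Derivation:
Trace (tracking p):
x = 43  # -> x = 43
p = x % 6  # -> p = 1
x = x // 6  # -> x = 7
out = x ** 4 + p  # -> out = 2402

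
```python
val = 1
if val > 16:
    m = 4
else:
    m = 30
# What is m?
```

Answer: 30

Derivation:
Trace (tracking m):
val = 1  # -> val = 1
if val > 16:  # condition is False
else:
    m = 30  # -> m = 30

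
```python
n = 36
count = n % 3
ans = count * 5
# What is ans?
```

Answer: 0

Derivation:
Trace (tracking ans):
n = 36  # -> n = 36
count = n % 3  # -> count = 0
ans = count * 5  # -> ans = 0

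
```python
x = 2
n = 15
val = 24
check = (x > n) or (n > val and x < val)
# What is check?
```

Trace (tracking check):
x = 2  # -> x = 2
n = 15  # -> n = 15
val = 24  # -> val = 24
check = x > n or (n > val and x < val)  # -> check = False

Answer: False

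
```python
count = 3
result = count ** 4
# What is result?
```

Answer: 81

Derivation:
Trace (tracking result):
count = 3  # -> count = 3
result = count ** 4  # -> result = 81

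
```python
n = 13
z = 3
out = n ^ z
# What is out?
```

Answer: 14

Derivation:
Trace (tracking out):
n = 13  # -> n = 13
z = 3  # -> z = 3
out = n ^ z  # -> out = 14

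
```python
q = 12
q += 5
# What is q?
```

Answer: 17

Derivation:
Trace (tracking q):
q = 12  # -> q = 12
q += 5  # -> q = 17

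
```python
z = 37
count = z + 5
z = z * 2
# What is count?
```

Trace (tracking count):
z = 37  # -> z = 37
count = z + 5  # -> count = 42
z = z * 2  # -> z = 74

Answer: 42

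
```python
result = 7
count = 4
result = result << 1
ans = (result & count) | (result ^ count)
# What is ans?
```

Answer: 14

Derivation:
Trace (tracking ans):
result = 7  # -> result = 7
count = 4  # -> count = 4
result = result << 1  # -> result = 14
ans = result & count | result ^ count  # -> ans = 14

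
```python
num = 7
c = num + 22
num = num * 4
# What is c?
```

Answer: 29

Derivation:
Trace (tracking c):
num = 7  # -> num = 7
c = num + 22  # -> c = 29
num = num * 4  # -> num = 28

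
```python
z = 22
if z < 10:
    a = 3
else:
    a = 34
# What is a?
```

Trace (tracking a):
z = 22  # -> z = 22
if z < 10:  # condition is False
else:
    a = 34  # -> a = 34

Answer: 34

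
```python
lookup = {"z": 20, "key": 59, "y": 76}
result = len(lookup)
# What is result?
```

Answer: 3

Derivation:
Trace (tracking result):
lookup = {'z': 20, 'key': 59, 'y': 76}  # -> lookup = {'z': 20, 'key': 59, 'y': 76}
result = len(lookup)  # -> result = 3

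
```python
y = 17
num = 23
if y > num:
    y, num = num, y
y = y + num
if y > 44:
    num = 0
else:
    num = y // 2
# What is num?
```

Trace (tracking num):
y = 17  # -> y = 17
num = 23  # -> num = 23
if y > num:  # condition is False
y = y + num  # -> y = 40
if y > 44:  # condition is False
else:
    num = y // 2  # -> num = 20

Answer: 20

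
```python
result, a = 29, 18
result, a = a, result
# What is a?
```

Trace (tracking a):
result, a = (29, 18)  # -> result = 29, a = 18
result, a = (a, result)  # -> result = 18, a = 29

Answer: 29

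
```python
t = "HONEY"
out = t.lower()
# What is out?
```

Answer: 'honey'

Derivation:
Trace (tracking out):
t = 'HONEY'  # -> t = 'HONEY'
out = t.lower()  # -> out = 'honey'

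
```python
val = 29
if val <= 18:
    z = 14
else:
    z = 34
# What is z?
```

Trace (tracking z):
val = 29  # -> val = 29
if val <= 18:  # condition is False
else:
    z = 34  # -> z = 34

Answer: 34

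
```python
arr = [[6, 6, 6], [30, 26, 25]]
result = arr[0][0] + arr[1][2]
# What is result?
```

Answer: 31

Derivation:
Trace (tracking result):
arr = [[6, 6, 6], [30, 26, 25]]  # -> arr = [[6, 6, 6], [30, 26, 25]]
result = arr[0][0] + arr[1][2]  # -> result = 31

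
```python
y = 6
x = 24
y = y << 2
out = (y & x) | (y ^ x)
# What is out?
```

Trace (tracking out):
y = 6  # -> y = 6
x = 24  # -> x = 24
y = y << 2  # -> y = 24
out = y & x | y ^ x  # -> out = 24

Answer: 24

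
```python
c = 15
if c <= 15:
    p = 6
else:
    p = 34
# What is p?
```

Trace (tracking p):
c = 15  # -> c = 15
if c <= 15:  # condition is True
    p = 6  # -> p = 6

Answer: 6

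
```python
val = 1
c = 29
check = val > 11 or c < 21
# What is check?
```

Answer: False

Derivation:
Trace (tracking check):
val = 1  # -> val = 1
c = 29  # -> c = 29
check = val > 11 or c < 21  # -> check = False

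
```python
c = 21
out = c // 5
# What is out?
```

Answer: 4

Derivation:
Trace (tracking out):
c = 21  # -> c = 21
out = c // 5  # -> out = 4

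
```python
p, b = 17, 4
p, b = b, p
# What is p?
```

Trace (tracking p):
p, b = (17, 4)  # -> p = 17, b = 4
p, b = (b, p)  # -> p = 4, b = 17

Answer: 4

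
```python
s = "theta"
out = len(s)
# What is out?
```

Answer: 5

Derivation:
Trace (tracking out):
s = 'theta'  # -> s = 'theta'
out = len(s)  # -> out = 5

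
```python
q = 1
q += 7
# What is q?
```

Trace (tracking q):
q = 1  # -> q = 1
q += 7  # -> q = 8

Answer: 8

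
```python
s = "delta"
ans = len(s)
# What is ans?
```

Answer: 5

Derivation:
Trace (tracking ans):
s = 'delta'  # -> s = 'delta'
ans = len(s)  # -> ans = 5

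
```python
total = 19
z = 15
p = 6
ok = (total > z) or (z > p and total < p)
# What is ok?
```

Trace (tracking ok):
total = 19  # -> total = 19
z = 15  # -> z = 15
p = 6  # -> p = 6
ok = total > z or (z > p and total < p)  # -> ok = True

Answer: True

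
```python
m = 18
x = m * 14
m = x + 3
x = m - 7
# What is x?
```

Trace (tracking x):
m = 18  # -> m = 18
x = m * 14  # -> x = 252
m = x + 3  # -> m = 255
x = m - 7  # -> x = 248

Answer: 248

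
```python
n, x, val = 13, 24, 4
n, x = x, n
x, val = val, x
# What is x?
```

Trace (tracking x):
n, x, val = (13, 24, 4)  # -> n = 13, x = 24, val = 4
n, x = (x, n)  # -> n = 24, x = 13
x, val = (val, x)  # -> x = 4, val = 13

Answer: 4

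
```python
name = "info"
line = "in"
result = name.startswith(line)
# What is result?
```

Answer: True

Derivation:
Trace (tracking result):
name = 'info'  # -> name = 'info'
line = 'in'  # -> line = 'in'
result = name.startswith(line)  # -> result = True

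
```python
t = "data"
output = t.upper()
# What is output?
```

Answer: 'DATA'

Derivation:
Trace (tracking output):
t = 'data'  # -> t = 'data'
output = t.upper()  # -> output = 'DATA'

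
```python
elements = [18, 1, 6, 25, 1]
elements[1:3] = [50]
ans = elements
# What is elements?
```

Trace (tracking elements):
elements = [18, 1, 6, 25, 1]  # -> elements = [18, 1, 6, 25, 1]
elements[1:3] = [50]  # -> elements = [18, 50, 25, 1]
ans = elements  # -> ans = [18, 50, 25, 1]

Answer: [18, 50, 25, 1]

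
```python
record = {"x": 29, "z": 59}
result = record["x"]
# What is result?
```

Answer: 29

Derivation:
Trace (tracking result):
record = {'x': 29, 'z': 59}  # -> record = {'x': 29, 'z': 59}
result = record['x']  # -> result = 29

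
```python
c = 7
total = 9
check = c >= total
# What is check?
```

Trace (tracking check):
c = 7  # -> c = 7
total = 9  # -> total = 9
check = c >= total  # -> check = False

Answer: False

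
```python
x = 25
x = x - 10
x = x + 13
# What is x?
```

Answer: 28

Derivation:
Trace (tracking x):
x = 25  # -> x = 25
x = x - 10  # -> x = 15
x = x + 13  # -> x = 28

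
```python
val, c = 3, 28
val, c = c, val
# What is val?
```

Trace (tracking val):
val, c = (3, 28)  # -> val = 3, c = 28
val, c = (c, val)  # -> val = 28, c = 3

Answer: 28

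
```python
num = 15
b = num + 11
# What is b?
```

Trace (tracking b):
num = 15  # -> num = 15
b = num + 11  # -> b = 26

Answer: 26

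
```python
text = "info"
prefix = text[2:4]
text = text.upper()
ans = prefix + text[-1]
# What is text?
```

Trace (tracking text):
text = 'info'  # -> text = 'info'
prefix = text[2:4]  # -> prefix = 'fo'
text = text.upper()  # -> text = 'INFO'
ans = prefix + text[-1]  # -> ans = 'foO'

Answer: 'INFO'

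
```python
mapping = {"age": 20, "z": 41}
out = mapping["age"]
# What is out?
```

Trace (tracking out):
mapping = {'age': 20, 'z': 41}  # -> mapping = {'age': 20, 'z': 41}
out = mapping['age']  # -> out = 20

Answer: 20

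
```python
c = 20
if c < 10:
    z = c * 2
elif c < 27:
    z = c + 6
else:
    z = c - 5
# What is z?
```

Trace (tracking z):
c = 20  # -> c = 20
if c < 10:  # condition is False
elif c < 27:  # condition is True
    z = c + 6  # -> z = 26

Answer: 26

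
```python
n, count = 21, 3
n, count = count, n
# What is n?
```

Answer: 3

Derivation:
Trace (tracking n):
n, count = (21, 3)  # -> n = 21, count = 3
n, count = (count, n)  # -> n = 3, count = 21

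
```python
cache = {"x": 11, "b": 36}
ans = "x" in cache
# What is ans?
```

Trace (tracking ans):
cache = {'x': 11, 'b': 36}  # -> cache = {'x': 11, 'b': 36}
ans = 'x' in cache  # -> ans = True

Answer: True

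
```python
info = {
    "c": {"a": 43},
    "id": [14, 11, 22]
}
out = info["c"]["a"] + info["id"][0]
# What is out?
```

Trace (tracking out):
info = {'c': {'a': 43}, 'id': [14, 11, 22]}  # -> info = {'c': {'a': 43}, 'id': [14, 11, 22]}
out = info['c']['a'] + info['id'][0]  # -> out = 57

Answer: 57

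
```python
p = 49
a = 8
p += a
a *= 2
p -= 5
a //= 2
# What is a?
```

Answer: 8

Derivation:
Trace (tracking a):
p = 49  # -> p = 49
a = 8  # -> a = 8
p += a  # -> p = 57
a *= 2  # -> a = 16
p -= 5  # -> p = 52
a //= 2  # -> a = 8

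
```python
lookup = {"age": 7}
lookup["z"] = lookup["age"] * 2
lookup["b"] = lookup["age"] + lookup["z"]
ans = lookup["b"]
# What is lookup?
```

Answer: {'age': 7, 'z': 14, 'b': 21}

Derivation:
Trace (tracking lookup):
lookup = {'age': 7}  # -> lookup = {'age': 7}
lookup['z'] = lookup['age'] * 2  # -> lookup = {'age': 7, 'z': 14}
lookup['b'] = lookup['age'] + lookup['z']  # -> lookup = {'age': 7, 'z': 14, 'b': 21}
ans = lookup['b']  # -> ans = 21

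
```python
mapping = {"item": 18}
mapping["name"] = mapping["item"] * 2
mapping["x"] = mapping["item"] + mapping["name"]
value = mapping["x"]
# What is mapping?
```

Trace (tracking mapping):
mapping = {'item': 18}  # -> mapping = {'item': 18}
mapping['name'] = mapping['item'] * 2  # -> mapping = {'item': 18, 'name': 36}
mapping['x'] = mapping['item'] + mapping['name']  # -> mapping = {'item': 18, 'name': 36, 'x': 54}
value = mapping['x']  # -> value = 54

Answer: {'item': 18, 'name': 36, 'x': 54}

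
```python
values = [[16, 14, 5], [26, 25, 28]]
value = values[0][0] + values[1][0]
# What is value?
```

Answer: 42

Derivation:
Trace (tracking value):
values = [[16, 14, 5], [26, 25, 28]]  # -> values = [[16, 14, 5], [26, 25, 28]]
value = values[0][0] + values[1][0]  # -> value = 42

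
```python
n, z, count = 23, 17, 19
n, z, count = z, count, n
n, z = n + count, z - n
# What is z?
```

Trace (tracking z):
n, z, count = (23, 17, 19)  # -> n = 23, z = 17, count = 19
n, z, count = (z, count, n)  # -> n = 17, z = 19, count = 23
n, z = (n + count, z - n)  # -> n = 40, z = 2

Answer: 2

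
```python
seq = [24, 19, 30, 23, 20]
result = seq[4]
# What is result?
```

Trace (tracking result):
seq = [24, 19, 30, 23, 20]  # -> seq = [24, 19, 30, 23, 20]
result = seq[4]  # -> result = 20

Answer: 20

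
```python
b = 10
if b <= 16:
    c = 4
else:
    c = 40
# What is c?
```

Answer: 4

Derivation:
Trace (tracking c):
b = 10  # -> b = 10
if b <= 16:  # condition is True
    c = 4  # -> c = 4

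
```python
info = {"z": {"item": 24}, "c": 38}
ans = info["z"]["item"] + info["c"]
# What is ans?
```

Trace (tracking ans):
info = {'z': {'item': 24}, 'c': 38}  # -> info = {'z': {'item': 24}, 'c': 38}
ans = info['z']['item'] + info['c']  # -> ans = 62

Answer: 62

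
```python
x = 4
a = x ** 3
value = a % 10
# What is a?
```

Answer: 64

Derivation:
Trace (tracking a):
x = 4  # -> x = 4
a = x ** 3  # -> a = 64
value = a % 10  # -> value = 4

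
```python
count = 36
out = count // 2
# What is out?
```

Answer: 18

Derivation:
Trace (tracking out):
count = 36  # -> count = 36
out = count // 2  # -> out = 18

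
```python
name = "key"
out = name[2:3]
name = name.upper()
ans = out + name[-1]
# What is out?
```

Trace (tracking out):
name = 'key'  # -> name = 'key'
out = name[2:3]  # -> out = 'y'
name = name.upper()  # -> name = 'KEY'
ans = out + name[-1]  # -> ans = 'yY'

Answer: 'y'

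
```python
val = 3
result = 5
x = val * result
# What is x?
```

Answer: 15

Derivation:
Trace (tracking x):
val = 3  # -> val = 3
result = 5  # -> result = 5
x = val * result  # -> x = 15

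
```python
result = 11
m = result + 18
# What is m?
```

Answer: 29

Derivation:
Trace (tracking m):
result = 11  # -> result = 11
m = result + 18  # -> m = 29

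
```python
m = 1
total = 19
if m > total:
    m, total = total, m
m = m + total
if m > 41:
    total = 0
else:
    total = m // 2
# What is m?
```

Answer: 20

Derivation:
Trace (tracking m):
m = 1  # -> m = 1
total = 19  # -> total = 19
if m > total:  # condition is False
m = m + total  # -> m = 20
if m > 41:  # condition is False
else:
    total = m // 2  # -> total = 10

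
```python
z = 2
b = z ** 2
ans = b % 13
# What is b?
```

Answer: 4

Derivation:
Trace (tracking b):
z = 2  # -> z = 2
b = z ** 2  # -> b = 4
ans = b % 13  # -> ans = 4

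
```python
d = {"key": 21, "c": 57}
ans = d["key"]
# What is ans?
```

Trace (tracking ans):
d = {'key': 21, 'c': 57}  # -> d = {'key': 21, 'c': 57}
ans = d['key']  # -> ans = 21

Answer: 21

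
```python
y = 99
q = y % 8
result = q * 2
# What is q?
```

Trace (tracking q):
y = 99  # -> y = 99
q = y % 8  # -> q = 3
result = q * 2  # -> result = 6

Answer: 3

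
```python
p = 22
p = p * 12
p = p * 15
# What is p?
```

Trace (tracking p):
p = 22  # -> p = 22
p = p * 12  # -> p = 264
p = p * 15  # -> p = 3960

Answer: 3960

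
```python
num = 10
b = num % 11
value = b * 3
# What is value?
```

Trace (tracking value):
num = 10  # -> num = 10
b = num % 11  # -> b = 10
value = b * 3  # -> value = 30

Answer: 30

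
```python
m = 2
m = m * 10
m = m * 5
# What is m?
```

Answer: 100

Derivation:
Trace (tracking m):
m = 2  # -> m = 2
m = m * 10  # -> m = 20
m = m * 5  # -> m = 100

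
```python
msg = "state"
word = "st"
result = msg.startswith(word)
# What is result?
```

Answer: True

Derivation:
Trace (tracking result):
msg = 'state'  # -> msg = 'state'
word = 'st'  # -> word = 'st'
result = msg.startswith(word)  # -> result = True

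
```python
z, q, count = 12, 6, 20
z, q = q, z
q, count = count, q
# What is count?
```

Trace (tracking count):
z, q, count = (12, 6, 20)  # -> z = 12, q = 6, count = 20
z, q = (q, z)  # -> z = 6, q = 12
q, count = (count, q)  # -> q = 20, count = 12

Answer: 12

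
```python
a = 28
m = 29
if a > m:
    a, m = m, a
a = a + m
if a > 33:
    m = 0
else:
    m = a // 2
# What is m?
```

Trace (tracking m):
a = 28  # -> a = 28
m = 29  # -> m = 29
if a > m:  # condition is False
a = a + m  # -> a = 57
if a > 33:  # condition is True
    m = 0  # -> m = 0

Answer: 0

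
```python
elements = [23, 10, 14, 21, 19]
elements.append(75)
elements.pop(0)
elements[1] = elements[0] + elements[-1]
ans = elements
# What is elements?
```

Answer: [10, 85, 21, 19, 75]

Derivation:
Trace (tracking elements):
elements = [23, 10, 14, 21, 19]  # -> elements = [23, 10, 14, 21, 19]
elements.append(75)  # -> elements = [23, 10, 14, 21, 19, 75]
elements.pop(0)  # -> elements = [10, 14, 21, 19, 75]
elements[1] = elements[0] + elements[-1]  # -> elements = [10, 85, 21, 19, 75]
ans = elements  # -> ans = [10, 85, 21, 19, 75]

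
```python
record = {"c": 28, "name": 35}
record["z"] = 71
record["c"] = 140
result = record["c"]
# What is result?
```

Answer: 140

Derivation:
Trace (tracking result):
record = {'c': 28, 'name': 35}  # -> record = {'c': 28, 'name': 35}
record['z'] = 71  # -> record = {'c': 28, 'name': 35, 'z': 71}
record['c'] = 140  # -> record = {'c': 140, 'name': 35, 'z': 71}
result = record['c']  # -> result = 140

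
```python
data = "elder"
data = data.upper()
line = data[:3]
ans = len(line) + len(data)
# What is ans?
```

Answer: 8

Derivation:
Trace (tracking ans):
data = 'elder'  # -> data = 'elder'
data = data.upper()  # -> data = 'ELDER'
line = data[:3]  # -> line = 'ELD'
ans = len(line) + len(data)  # -> ans = 8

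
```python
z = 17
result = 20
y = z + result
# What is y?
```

Answer: 37

Derivation:
Trace (tracking y):
z = 17  # -> z = 17
result = 20  # -> result = 20
y = z + result  # -> y = 37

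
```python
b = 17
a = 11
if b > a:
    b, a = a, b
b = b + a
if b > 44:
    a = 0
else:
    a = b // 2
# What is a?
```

Trace (tracking a):
b = 17  # -> b = 17
a = 11  # -> a = 11
if b > a:  # condition is True
    b, a = (a, b)  # -> b = 11, a = 17
b = b + a  # -> b = 28
if b > 44:  # condition is False
else:
    a = b // 2  # -> a = 14

Answer: 14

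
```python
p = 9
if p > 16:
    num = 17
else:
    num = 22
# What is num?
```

Trace (tracking num):
p = 9  # -> p = 9
if p > 16:  # condition is False
else:
    num = 22  # -> num = 22

Answer: 22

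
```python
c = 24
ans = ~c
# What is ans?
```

Answer: -25

Derivation:
Trace (tracking ans):
c = 24  # -> c = 24
ans = ~c  # -> ans = -25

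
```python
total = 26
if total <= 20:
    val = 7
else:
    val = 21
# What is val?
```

Answer: 21

Derivation:
Trace (tracking val):
total = 26  # -> total = 26
if total <= 20:  # condition is False
else:
    val = 21  # -> val = 21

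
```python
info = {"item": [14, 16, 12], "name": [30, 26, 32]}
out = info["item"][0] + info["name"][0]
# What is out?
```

Answer: 44

Derivation:
Trace (tracking out):
info = {'item': [14, 16, 12], 'name': [30, 26, 32]}  # -> info = {'item': [14, 16, 12], 'name': [30, 26, 32]}
out = info['item'][0] + info['name'][0]  # -> out = 44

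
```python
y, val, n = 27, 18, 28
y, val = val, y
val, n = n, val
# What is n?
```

Trace (tracking n):
y, val, n = (27, 18, 28)  # -> y = 27, val = 18, n = 28
y, val = (val, y)  # -> y = 18, val = 27
val, n = (n, val)  # -> val = 28, n = 27

Answer: 27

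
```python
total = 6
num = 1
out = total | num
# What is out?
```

Trace (tracking out):
total = 6  # -> total = 6
num = 1  # -> num = 1
out = total | num  # -> out = 7

Answer: 7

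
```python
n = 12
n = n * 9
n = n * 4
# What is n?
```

Answer: 432

Derivation:
Trace (tracking n):
n = 12  # -> n = 12
n = n * 9  # -> n = 108
n = n * 4  # -> n = 432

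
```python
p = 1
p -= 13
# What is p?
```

Trace (tracking p):
p = 1  # -> p = 1
p -= 13  # -> p = -12

Answer: -12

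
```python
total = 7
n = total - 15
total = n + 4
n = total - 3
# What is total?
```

Trace (tracking total):
total = 7  # -> total = 7
n = total - 15  # -> n = -8
total = n + 4  # -> total = -4
n = total - 3  # -> n = -7

Answer: -4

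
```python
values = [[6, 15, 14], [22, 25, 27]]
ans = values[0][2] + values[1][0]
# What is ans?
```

Trace (tracking ans):
values = [[6, 15, 14], [22, 25, 27]]  # -> values = [[6, 15, 14], [22, 25, 27]]
ans = values[0][2] + values[1][0]  # -> ans = 36

Answer: 36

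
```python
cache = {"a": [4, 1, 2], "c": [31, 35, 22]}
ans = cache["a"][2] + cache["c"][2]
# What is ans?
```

Answer: 24

Derivation:
Trace (tracking ans):
cache = {'a': [4, 1, 2], 'c': [31, 35, 22]}  # -> cache = {'a': [4, 1, 2], 'c': [31, 35, 22]}
ans = cache['a'][2] + cache['c'][2]  # -> ans = 24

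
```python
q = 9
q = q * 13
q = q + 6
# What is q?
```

Trace (tracking q):
q = 9  # -> q = 9
q = q * 13  # -> q = 117
q = q + 6  # -> q = 123

Answer: 123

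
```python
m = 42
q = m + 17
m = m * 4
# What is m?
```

Answer: 168

Derivation:
Trace (tracking m):
m = 42  # -> m = 42
q = m + 17  # -> q = 59
m = m * 4  # -> m = 168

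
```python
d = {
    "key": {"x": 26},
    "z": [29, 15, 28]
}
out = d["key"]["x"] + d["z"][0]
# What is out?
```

Answer: 55

Derivation:
Trace (tracking out):
d = {'key': {'x': 26}, 'z': [29, 15, 28]}  # -> d = {'key': {'x': 26}, 'z': [29, 15, 28]}
out = d['key']['x'] + d['z'][0]  # -> out = 55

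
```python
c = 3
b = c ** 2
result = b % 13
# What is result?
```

Trace (tracking result):
c = 3  # -> c = 3
b = c ** 2  # -> b = 9
result = b % 13  # -> result = 9

Answer: 9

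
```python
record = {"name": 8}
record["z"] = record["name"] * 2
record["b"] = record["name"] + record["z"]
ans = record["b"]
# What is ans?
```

Answer: 24

Derivation:
Trace (tracking ans):
record = {'name': 8}  # -> record = {'name': 8}
record['z'] = record['name'] * 2  # -> record = {'name': 8, 'z': 16}
record['b'] = record['name'] + record['z']  # -> record = {'name': 8, 'z': 16, 'b': 24}
ans = record['b']  # -> ans = 24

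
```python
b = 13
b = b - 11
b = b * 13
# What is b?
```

Trace (tracking b):
b = 13  # -> b = 13
b = b - 11  # -> b = 2
b = b * 13  # -> b = 26

Answer: 26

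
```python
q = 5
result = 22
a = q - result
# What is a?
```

Answer: -17

Derivation:
Trace (tracking a):
q = 5  # -> q = 5
result = 22  # -> result = 22
a = q - result  # -> a = -17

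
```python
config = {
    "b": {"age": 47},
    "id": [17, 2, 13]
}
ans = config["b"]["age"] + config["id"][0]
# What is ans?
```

Answer: 64

Derivation:
Trace (tracking ans):
config = {'b': {'age': 47}, 'id': [17, 2, 13]}  # -> config = {'b': {'age': 47}, 'id': [17, 2, 13]}
ans = config['b']['age'] + config['id'][0]  # -> ans = 64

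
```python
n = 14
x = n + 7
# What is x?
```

Answer: 21

Derivation:
Trace (tracking x):
n = 14  # -> n = 14
x = n + 7  # -> x = 21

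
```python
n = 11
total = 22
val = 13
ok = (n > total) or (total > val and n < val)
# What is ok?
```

Answer: True

Derivation:
Trace (tracking ok):
n = 11  # -> n = 11
total = 22  # -> total = 22
val = 13  # -> val = 13
ok = n > total or (total > val and n < val)  # -> ok = True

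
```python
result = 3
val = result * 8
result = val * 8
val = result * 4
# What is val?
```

Answer: 768

Derivation:
Trace (tracking val):
result = 3  # -> result = 3
val = result * 8  # -> val = 24
result = val * 8  # -> result = 192
val = result * 4  # -> val = 768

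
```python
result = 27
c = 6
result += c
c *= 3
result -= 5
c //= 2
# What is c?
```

Trace (tracking c):
result = 27  # -> result = 27
c = 6  # -> c = 6
result += c  # -> result = 33
c *= 3  # -> c = 18
result -= 5  # -> result = 28
c //= 2  # -> c = 9

Answer: 9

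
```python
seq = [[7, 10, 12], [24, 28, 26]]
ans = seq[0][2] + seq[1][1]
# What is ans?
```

Trace (tracking ans):
seq = [[7, 10, 12], [24, 28, 26]]  # -> seq = [[7, 10, 12], [24, 28, 26]]
ans = seq[0][2] + seq[1][1]  # -> ans = 40

Answer: 40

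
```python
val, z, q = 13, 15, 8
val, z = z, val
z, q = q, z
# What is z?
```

Answer: 8

Derivation:
Trace (tracking z):
val, z, q = (13, 15, 8)  # -> val = 13, z = 15, q = 8
val, z = (z, val)  # -> val = 15, z = 13
z, q = (q, z)  # -> z = 8, q = 13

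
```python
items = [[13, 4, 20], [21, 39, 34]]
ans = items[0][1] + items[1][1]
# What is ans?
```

Answer: 43

Derivation:
Trace (tracking ans):
items = [[13, 4, 20], [21, 39, 34]]  # -> items = [[13, 4, 20], [21, 39, 34]]
ans = items[0][1] + items[1][1]  # -> ans = 43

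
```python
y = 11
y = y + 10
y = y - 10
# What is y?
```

Trace (tracking y):
y = 11  # -> y = 11
y = y + 10  # -> y = 21
y = y - 10  # -> y = 11

Answer: 11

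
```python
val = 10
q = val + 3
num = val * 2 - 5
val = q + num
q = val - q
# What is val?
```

Answer: 28

Derivation:
Trace (tracking val):
val = 10  # -> val = 10
q = val + 3  # -> q = 13
num = val * 2 - 5  # -> num = 15
val = q + num  # -> val = 28
q = val - q  # -> q = 15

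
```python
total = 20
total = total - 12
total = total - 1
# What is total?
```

Answer: 7

Derivation:
Trace (tracking total):
total = 20  # -> total = 20
total = total - 12  # -> total = 8
total = total - 1  # -> total = 7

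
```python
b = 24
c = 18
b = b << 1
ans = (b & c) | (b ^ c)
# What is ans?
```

Answer: 50

Derivation:
Trace (tracking ans):
b = 24  # -> b = 24
c = 18  # -> c = 18
b = b << 1  # -> b = 48
ans = b & c | b ^ c  # -> ans = 50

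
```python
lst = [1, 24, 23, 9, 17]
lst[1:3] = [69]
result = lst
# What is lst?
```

Answer: [1, 69, 9, 17]

Derivation:
Trace (tracking lst):
lst = [1, 24, 23, 9, 17]  # -> lst = [1, 24, 23, 9, 17]
lst[1:3] = [69]  # -> lst = [1, 69, 9, 17]
result = lst  # -> result = [1, 69, 9, 17]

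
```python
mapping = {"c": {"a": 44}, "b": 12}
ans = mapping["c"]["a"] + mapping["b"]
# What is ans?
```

Answer: 56

Derivation:
Trace (tracking ans):
mapping = {'c': {'a': 44}, 'b': 12}  # -> mapping = {'c': {'a': 44}, 'b': 12}
ans = mapping['c']['a'] + mapping['b']  # -> ans = 56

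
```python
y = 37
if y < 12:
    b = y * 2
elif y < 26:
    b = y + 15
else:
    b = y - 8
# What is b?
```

Trace (tracking b):
y = 37  # -> y = 37
if y < 12:  # condition is False
elif y < 26:  # condition is False
else:
    b = y - 8  # -> b = 29

Answer: 29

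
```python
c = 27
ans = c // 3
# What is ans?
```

Trace (tracking ans):
c = 27  # -> c = 27
ans = c // 3  # -> ans = 9

Answer: 9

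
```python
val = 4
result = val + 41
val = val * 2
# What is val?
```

Trace (tracking val):
val = 4  # -> val = 4
result = val + 41  # -> result = 45
val = val * 2  # -> val = 8

Answer: 8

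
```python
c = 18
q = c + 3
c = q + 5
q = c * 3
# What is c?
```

Trace (tracking c):
c = 18  # -> c = 18
q = c + 3  # -> q = 21
c = q + 5  # -> c = 26
q = c * 3  # -> q = 78

Answer: 26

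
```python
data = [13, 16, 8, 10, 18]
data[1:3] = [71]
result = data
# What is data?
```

Answer: [13, 71, 10, 18]

Derivation:
Trace (tracking data):
data = [13, 16, 8, 10, 18]  # -> data = [13, 16, 8, 10, 18]
data[1:3] = [71]  # -> data = [13, 71, 10, 18]
result = data  # -> result = [13, 71, 10, 18]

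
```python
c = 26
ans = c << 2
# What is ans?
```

Answer: 104

Derivation:
Trace (tracking ans):
c = 26  # -> c = 26
ans = c << 2  # -> ans = 104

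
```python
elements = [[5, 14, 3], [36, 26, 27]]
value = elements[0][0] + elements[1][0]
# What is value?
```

Answer: 41

Derivation:
Trace (tracking value):
elements = [[5, 14, 3], [36, 26, 27]]  # -> elements = [[5, 14, 3], [36, 26, 27]]
value = elements[0][0] + elements[1][0]  # -> value = 41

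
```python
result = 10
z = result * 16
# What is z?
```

Answer: 160

Derivation:
Trace (tracking z):
result = 10  # -> result = 10
z = result * 16  # -> z = 160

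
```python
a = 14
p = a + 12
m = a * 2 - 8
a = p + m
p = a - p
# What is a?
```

Trace (tracking a):
a = 14  # -> a = 14
p = a + 12  # -> p = 26
m = a * 2 - 8  # -> m = 20
a = p + m  # -> a = 46
p = a - p  # -> p = 20

Answer: 46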